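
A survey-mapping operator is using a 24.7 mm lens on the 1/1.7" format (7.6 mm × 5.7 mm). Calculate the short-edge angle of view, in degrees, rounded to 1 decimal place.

13.2°

Angle of view α = 2·arctan(h/2f) with h = 5.7 mm and f = 24.7 mm.
h/2f = 0.11538; arctan(0.11538) ≈ 6.5819°, so α ≈ 13.1639°.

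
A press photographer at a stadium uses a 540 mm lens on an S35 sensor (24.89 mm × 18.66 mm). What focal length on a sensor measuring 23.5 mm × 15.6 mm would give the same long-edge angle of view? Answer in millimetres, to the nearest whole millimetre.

Equal angle of view means equal width/f ratio, so f₂ = f₁ · (width₂/width₁) = 540 × 23.5/24.89.
f₂ = 540 × 0.94415 ≈ 509.843 mm.

510 mm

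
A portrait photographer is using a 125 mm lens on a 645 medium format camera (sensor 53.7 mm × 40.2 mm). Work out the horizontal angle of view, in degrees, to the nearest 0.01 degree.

Angle of view α = 2·arctan(w/2f) with w = 53.7 mm and f = 125 mm.
w/2f = 0.21480; arctan(0.21480) ≈ 12.1229°, so α ≈ 24.2459°.

24.25°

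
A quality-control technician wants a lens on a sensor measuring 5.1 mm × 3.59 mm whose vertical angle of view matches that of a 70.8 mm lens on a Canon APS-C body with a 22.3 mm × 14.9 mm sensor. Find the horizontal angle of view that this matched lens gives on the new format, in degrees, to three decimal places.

17.004°

Equal vertical AOV ⇒ f₂ = f₁ · 3.59/14.9 = 70.8 × 0.24094 ≈ 17.0585 mm.
Horizontal AOV on the new format = 2·arctan(5.1 / (2 × 17.0585)) = 2·arctan(0.14949) ≈ 17.0039°.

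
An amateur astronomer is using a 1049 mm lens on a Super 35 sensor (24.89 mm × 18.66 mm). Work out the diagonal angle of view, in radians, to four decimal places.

Sensor diagonal = √(24.89² + 18.66²) = √967.7077 ≈ 31.1080 mm.
Angle of view α = 2·arctan(d/2f) with d = 31.1080 mm and f = 1049 mm.
d/2f = 0.01483; arctan(0.01483) ≈ 0.0148 rad, so α ≈ 0.0297 rad.

0.0297 rad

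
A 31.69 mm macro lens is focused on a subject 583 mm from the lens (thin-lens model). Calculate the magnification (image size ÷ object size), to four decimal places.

0.0575×

Thin lens: 1/f = 1/dₒ + 1/dᵢ → 1/dᵢ = 1/31.69 − 1/583 = 0.0298404 mm⁻¹, so dᵢ ≈ 33.5116 mm.
Magnification m = dᵢ/dₒ = 33.5116/583 ≈ 0.05748.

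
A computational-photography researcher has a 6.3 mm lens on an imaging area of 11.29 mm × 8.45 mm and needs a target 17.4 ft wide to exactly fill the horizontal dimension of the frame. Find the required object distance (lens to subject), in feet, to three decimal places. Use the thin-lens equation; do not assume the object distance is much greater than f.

9.730 ft

W: 17.4 ft × 304.8 mm/ft = 5303.52 mm.
Magnification m = w/W = dᵢ/dₒ; combined with 1/f = 1/dₒ + 1/dᵢ this gives dₒ = f·(1 + W/w).
dₒ = 6.3 mm × (1 + 5303.52/11.29) = 6.3 × 470.7537 ≈ 2965.749 mm = 2965.749/304.8 ft = 9.73015 ft.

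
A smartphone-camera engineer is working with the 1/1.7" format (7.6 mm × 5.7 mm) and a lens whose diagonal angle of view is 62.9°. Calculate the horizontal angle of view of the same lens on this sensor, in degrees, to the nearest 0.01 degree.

Sensor diagonal = √(7.6² + 5.7²) = √90.2500 ≈ 9.5000 mm.
From the diagonal AOV: f = 9.5000 / (2·tan(31.45°)) = 9.5000 / 1.22320 ≈ 7.7665 mm.
Horizontal AOV = 2·arctan(7.6 / (2 × 7.7665)) = 2·arctan(0.48928) ≈ 52.1432°.

52.14°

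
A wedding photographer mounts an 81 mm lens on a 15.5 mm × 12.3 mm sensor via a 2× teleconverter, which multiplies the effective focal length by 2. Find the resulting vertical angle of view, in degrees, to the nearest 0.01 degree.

Effective focal length f = 81 × 2 = 162 mm.
α = 2·arctan(12.3 / (2 × 162)) = 2·arctan(0.03796) ≈ 4.3481°.

4.35°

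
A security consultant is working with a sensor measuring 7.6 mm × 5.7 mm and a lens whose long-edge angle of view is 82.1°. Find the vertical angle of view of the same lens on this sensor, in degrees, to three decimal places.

From the long-edge AOV: f = 7.6 / (2·tan(41.05°)) = 7.6 / 1.74164 ≈ 4.3637 mm.
Vertical AOV = 2·arctan(5.7 / (2 × 4.3637)) = 2·arctan(0.65312) ≈ 66.2983°.

66.298°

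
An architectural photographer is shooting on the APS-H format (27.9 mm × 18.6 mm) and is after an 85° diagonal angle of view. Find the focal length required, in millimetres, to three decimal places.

Sensor diagonal = √(27.9² + 18.6²) = √1124.3700 ≈ 33.5316 mm.
From α = 2·arctan(d/2f) we get f = d / (2·tan(α/2)).
With d = 33.5316 mm and α/2 = 42.5°, tan(α/2) ≈ 0.91633, so f ≈ 33.5316 / 1.83266 ≈ 18.2967 mm.

18.297 mm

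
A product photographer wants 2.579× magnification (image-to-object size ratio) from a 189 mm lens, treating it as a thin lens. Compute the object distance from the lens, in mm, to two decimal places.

With m = dᵢ/dₒ and 1/f = 1/dₒ + 1/dᵢ, substituting dᵢ = m·dₒ gives 1/f = (1 + 1/m)/dₒ, hence dₒ = f·(1 + 1/m).
dₒ = 189 × (1 + 1/2.579) = 189 × 1.38775 ≈ 262.284 mm.

262.28 mm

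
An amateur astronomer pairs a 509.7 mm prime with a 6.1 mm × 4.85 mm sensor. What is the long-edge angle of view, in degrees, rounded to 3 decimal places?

Angle of view α = 2·arctan(w/2f) with w = 6.1 mm and f = 509.7 mm.
w/2f = 0.00598; arctan(0.00598) ≈ 0.3428°, so α ≈ 0.6857°.

0.686°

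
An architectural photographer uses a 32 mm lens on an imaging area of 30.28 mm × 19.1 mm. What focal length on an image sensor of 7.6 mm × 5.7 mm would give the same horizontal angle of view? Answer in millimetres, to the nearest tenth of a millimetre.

Equal angle of view means equal width/f ratio, so f₂ = f₁ · (width₂/width₁) = 32 × 7.6/30.28.
f₂ = 32 × 0.25099 ≈ 8.032 mm.

8.0 mm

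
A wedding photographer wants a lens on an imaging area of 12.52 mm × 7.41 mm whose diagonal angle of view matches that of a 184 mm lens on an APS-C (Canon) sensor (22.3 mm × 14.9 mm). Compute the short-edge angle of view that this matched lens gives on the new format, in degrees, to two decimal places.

Sensor diagonal = √(22.3² + 14.9²) = √719.3000 ≈ 26.8198 mm.
Sensor diagonal = √(12.52² + 7.41²) = √211.6585 ≈ 14.5485 mm.
Equal diagonal AOV ⇒ f₂ = f₁ · 14.5485/26.8198 = 184 × 0.54245 ≈ 99.8115 mm.
Short-edge AOV on the new format = 2·arctan(7.41 / (2 × 99.8115)) = 2·arctan(0.03712) ≈ 4.2517°.

4.25°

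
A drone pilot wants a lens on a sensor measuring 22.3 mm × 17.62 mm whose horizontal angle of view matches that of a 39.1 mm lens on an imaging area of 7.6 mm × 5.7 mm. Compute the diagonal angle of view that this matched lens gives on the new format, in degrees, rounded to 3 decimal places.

14.122°

Equal horizontal AOV ⇒ f₂ = f₁ · 22.3/7.6 = 39.1 × 2.93421 ≈ 114.7276 mm.
Sensor diagonal = √(22.3² + 17.62²) = √807.7544 ≈ 28.4210 mm.
Diagonal AOV on the new format = 2·arctan(28.4210 / (2 × 114.7276)) = 2·arctan(0.12386) ≈ 14.1217°.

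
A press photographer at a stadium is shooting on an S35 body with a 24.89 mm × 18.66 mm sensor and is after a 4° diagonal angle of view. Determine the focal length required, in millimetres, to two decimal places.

445.41 mm

Sensor diagonal = √(24.89² + 18.66²) = √967.7077 ≈ 31.1080 mm.
From α = 2·arctan(d/2f) we get f = d / (2·tan(α/2)).
With d = 31.1080 mm and α/2 = 2°, tan(α/2) ≈ 0.03492, so f ≈ 31.1080 / 0.06984 ≈ 445.4083 mm.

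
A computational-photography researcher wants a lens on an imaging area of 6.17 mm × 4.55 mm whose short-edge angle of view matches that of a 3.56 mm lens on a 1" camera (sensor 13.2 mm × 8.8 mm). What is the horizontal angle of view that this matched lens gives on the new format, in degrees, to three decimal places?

118.355°

Equal short-edge AOV ⇒ f₂ = f₁ · 4.55/8.8 = 3.56 × 0.51705 ≈ 1.8407 mm.
Horizontal AOV on the new format = 2·arctan(6.17 / (2 × 1.8407)) = 2·arctan(1.67601) ≈ 118.3547°.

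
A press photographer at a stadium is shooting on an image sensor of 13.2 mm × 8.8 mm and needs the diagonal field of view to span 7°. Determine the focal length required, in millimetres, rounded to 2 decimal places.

Sensor diagonal = √(13.2² + 8.8²) = √251.6800 ≈ 15.8644 mm.
From α = 2·arctan(d/2f) we get f = d / (2·tan(α/2)).
With d = 15.8644 mm and α/2 = 3.5°, tan(α/2) ≈ 0.06116, so f ≈ 15.8644 / 0.12233 ≈ 129.6905 mm.

129.69 mm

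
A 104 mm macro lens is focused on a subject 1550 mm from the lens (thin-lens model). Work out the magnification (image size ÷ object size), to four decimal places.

0.0719×

Thin lens: 1/f = 1/dₒ + 1/dᵢ → 1/dᵢ = 1/104 − 1/1550 = 0.0089702 mm⁻¹, so dᵢ ≈ 111.4799 mm.
Magnification m = dᵢ/dₒ = 111.4799/1550 ≈ 0.07192.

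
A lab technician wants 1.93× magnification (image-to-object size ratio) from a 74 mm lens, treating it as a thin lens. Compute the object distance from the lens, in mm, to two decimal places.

112.34 mm

With m = dᵢ/dₒ and 1/f = 1/dₒ + 1/dᵢ, substituting dᵢ = m·dₒ gives 1/f = (1 + 1/m)/dₒ, hence dₒ = f·(1 + 1/m).
dₒ = 74 × (1 + 1/1.93) = 74 × 1.51813 ≈ 112.342 mm.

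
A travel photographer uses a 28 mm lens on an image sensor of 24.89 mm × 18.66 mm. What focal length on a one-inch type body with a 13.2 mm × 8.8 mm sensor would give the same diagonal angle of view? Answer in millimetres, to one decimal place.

Sensor diagonal = √(24.89² + 18.66²) = √967.7077 ≈ 31.1080 mm.
Sensor diagonal = √(13.2² + 8.8²) = √251.6800 ≈ 15.8644 mm.
Equal angle of view means equal diagonal/f ratio, so f₂ = f₁ · (diagonal₂/diagonal₁) = 28 × 15.8644/31.1080.
f₂ = 28 × 0.50998 ≈ 14.279 mm.

14.3 mm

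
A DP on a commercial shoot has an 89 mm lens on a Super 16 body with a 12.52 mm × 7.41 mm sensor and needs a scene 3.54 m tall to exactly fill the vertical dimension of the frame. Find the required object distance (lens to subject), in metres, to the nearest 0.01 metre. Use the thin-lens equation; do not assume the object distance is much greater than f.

42.61 m

W: 3.54 m = 3540 mm.
Magnification m = h/W = dᵢ/dₒ; combined with 1/f = 1/dₒ + 1/dᵢ this gives dₒ = f·(1 + W/h).
dₒ = 89 mm × (1 + 3540/7.41) = 89 × 478.7328 ≈ 42607.219 mm = 42.6072 m.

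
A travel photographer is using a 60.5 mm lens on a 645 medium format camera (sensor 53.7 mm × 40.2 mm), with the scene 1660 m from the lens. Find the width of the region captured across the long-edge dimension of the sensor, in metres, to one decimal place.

dₒ: 1660 m = 1.66e+06 mm.
Similar triangles through the lens centre give W/dₒ = w/dᵢ; with 1/f = 1/dₒ + 1/dᵢ this gives W = w·(dₒ − f)/f.
W = 53.7 mm × (1.66e+06 − 60.5) / 60.5 = 53.7 × 27437.0165 ≈ 1473367.788 mm = 1473.37 m.

1473.4 m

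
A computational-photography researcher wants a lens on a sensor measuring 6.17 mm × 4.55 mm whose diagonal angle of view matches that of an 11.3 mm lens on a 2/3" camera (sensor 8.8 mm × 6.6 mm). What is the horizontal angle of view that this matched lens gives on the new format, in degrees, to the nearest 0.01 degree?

42.78°

Sensor diagonal = √(8.8² + 6.6²) = √121.0000 ≈ 11.0000 mm.
Sensor diagonal = √(6.17² + 4.55²) = √58.7714 ≈ 7.6663 mm.
Equal diagonal AOV ⇒ f₂ = f₁ · 7.6663/11.0000 = 11.3 × 0.69693 ≈ 7.8753 mm.
Horizontal AOV on the new format = 2·arctan(6.17 / (2 × 7.8753)) = 2·arctan(0.39173) ≈ 42.7835°.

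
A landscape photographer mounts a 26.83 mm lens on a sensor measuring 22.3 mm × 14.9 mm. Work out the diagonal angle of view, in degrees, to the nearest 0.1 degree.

Sensor diagonal = √(22.3² + 14.9²) = √719.3000 ≈ 26.8198 mm.
Angle of view α = 2·arctan(d/2f) with d = 26.8198 mm and f = 26.83 mm.
d/2f = 0.49981; arctan(0.49981) ≈ 26.5563°, so α ≈ 53.1126°.

53.1°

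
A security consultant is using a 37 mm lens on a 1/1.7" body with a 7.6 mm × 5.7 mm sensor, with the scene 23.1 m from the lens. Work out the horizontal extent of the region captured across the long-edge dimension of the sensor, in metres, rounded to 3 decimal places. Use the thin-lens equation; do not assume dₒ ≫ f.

dₒ: 23.1 m = 23100 mm.
Similar triangles through the lens centre give W/dₒ = w/dᵢ; with 1/f = 1/dₒ + 1/dᵢ this gives W = w·(dₒ − f)/f.
W = 7.6 mm × (23100 − 37) / 37 = 7.6 × 623.3243 ≈ 4737.265 mm = 4.73726 m.

4.737 m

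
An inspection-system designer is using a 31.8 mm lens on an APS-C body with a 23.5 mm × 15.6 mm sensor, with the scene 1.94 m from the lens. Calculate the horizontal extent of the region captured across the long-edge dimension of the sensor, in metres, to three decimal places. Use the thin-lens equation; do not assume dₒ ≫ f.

dₒ: 1.94 m = 1940 mm.
Similar triangles through the lens centre give W/dₒ = w/dᵢ; with 1/f = 1/dₒ + 1/dᵢ this gives W = w·(dₒ − f)/f.
W = 23.5 mm × (1940 − 31.8) / 31.8 = 23.5 × 60.0063 ≈ 1410.148 mm = 1.41015 m.

1.410 m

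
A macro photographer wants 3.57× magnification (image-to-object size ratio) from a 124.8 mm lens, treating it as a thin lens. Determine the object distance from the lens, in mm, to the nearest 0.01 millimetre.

159.76 mm

With m = dᵢ/dₒ and 1/f = 1/dₒ + 1/dᵢ, substituting dᵢ = m·dₒ gives 1/f = (1 + 1/m)/dₒ, hence dₒ = f·(1 + 1/m).
dₒ = 124.8 × (1 + 1/3.57) = 124.8 × 1.28011 ≈ 159.758 mm.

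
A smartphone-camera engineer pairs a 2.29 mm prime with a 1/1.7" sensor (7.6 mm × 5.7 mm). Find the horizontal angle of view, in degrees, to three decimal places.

117.851°

Angle of view α = 2·arctan(w/2f) with w = 7.6 mm and f = 2.29 mm.
w/2f = 1.65939; arctan(1.65939) ≈ 58.9255°, so α ≈ 117.8510°.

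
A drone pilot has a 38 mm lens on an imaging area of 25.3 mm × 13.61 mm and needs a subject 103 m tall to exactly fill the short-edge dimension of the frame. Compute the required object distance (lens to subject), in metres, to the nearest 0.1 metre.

W: 103 m = 103000 mm.
Magnification m = h/W = dᵢ/dₒ; combined with 1/f = 1/dₒ + 1/dᵢ this gives dₒ = f·(1 + W/h).
dₒ = 38 mm × (1 + 103000/13.61) = 38 × 7568.9647 ≈ 287620.660 mm = 287.621 m.

287.6 m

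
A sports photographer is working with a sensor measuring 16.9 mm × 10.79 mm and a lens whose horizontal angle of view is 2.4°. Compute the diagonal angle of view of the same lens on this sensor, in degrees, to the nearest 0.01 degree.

2.85°

From the horizontal AOV: f = 16.9 / (2·tan(1.2°)) = 16.9 / 0.04189 ≈ 403.3988 mm.
Sensor diagonal = √(16.9² + 10.79²) = √402.0341 ≈ 20.0508 mm.
Diagonal AOV = 2·arctan(20.0508 / (2 × 403.3988)) = 2·arctan(0.02485) ≈ 2.8473°.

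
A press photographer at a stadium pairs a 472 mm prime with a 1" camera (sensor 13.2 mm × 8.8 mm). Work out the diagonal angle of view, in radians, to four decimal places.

0.0336 rad

Sensor diagonal = √(13.2² + 8.8²) = √251.6800 ≈ 15.8644 mm.
Angle of view α = 2·arctan(d/2f) with d = 15.8644 mm and f = 472 mm.
d/2f = 0.01681; arctan(0.01681) ≈ 0.0168 rad, so α ≈ 0.0336 rad.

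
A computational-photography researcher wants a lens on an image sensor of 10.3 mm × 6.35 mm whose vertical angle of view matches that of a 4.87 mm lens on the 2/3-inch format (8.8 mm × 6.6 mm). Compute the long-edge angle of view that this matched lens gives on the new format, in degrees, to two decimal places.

95.41°

Equal vertical AOV ⇒ f₂ = f₁ · 6.35/6.6 = 4.87 × 0.96212 ≈ 4.6855 mm.
Long-edge AOV on the new format = 2·arctan(10.3 / (2 × 4.6855)) = 2·arctan(1.09913) ≈ 95.4074°.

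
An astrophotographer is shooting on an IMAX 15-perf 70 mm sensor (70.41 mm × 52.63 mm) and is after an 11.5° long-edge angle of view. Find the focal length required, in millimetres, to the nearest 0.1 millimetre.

From α = 2·arctan(w/2f) we get f = w / (2·tan(α/2)).
With w = 70.41 mm and α/2 = 5.75°, tan(α/2) ≈ 0.10069, so f ≈ 70.41 / 0.20139 ≈ 349.6212 mm.

349.6 mm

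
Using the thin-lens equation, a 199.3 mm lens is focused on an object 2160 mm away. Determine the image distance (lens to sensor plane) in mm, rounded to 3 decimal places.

219.558 mm

1/dᵢ = 1/f − 1/dₒ = 1/199.3 − 1/2160 = 0.0045546 mm⁻¹.
dᵢ = 1/0.0045546 ≈ 219.5583 mm.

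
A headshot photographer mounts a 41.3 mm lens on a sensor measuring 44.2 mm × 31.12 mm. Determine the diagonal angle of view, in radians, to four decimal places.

1.1590 rad

Sensor diagonal = √(44.2² + 31.12²) = √2922.0944 ≈ 54.0564 mm.
Angle of view α = 2·arctan(d/2f) with d = 54.0564 mm and f = 41.3 mm.
d/2f = 0.65444; arctan(0.65444) ≈ 0.5795 rad, so α ≈ 1.1590 rad.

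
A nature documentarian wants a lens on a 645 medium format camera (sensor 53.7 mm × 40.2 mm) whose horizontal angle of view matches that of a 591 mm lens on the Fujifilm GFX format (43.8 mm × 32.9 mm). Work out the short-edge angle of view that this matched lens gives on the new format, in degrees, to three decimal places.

Equal horizontal AOV ⇒ f₂ = f₁ · 53.7/43.8 = 591 × 1.22603 ≈ 724.5822 mm.
Short-edge AOV on the new format = 2·arctan(40.2 / (2 × 724.5822)) = 2·arctan(0.02774) ≈ 3.1780°.

3.178°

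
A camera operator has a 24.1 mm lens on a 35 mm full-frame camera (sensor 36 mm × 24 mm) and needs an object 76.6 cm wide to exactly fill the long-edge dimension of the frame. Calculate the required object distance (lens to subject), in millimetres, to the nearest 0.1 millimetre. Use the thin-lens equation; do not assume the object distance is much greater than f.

W: 76.6 cm = 766 mm.
Magnification m = w/W = dᵢ/dₒ; combined with 1/f = 1/dₒ + 1/dᵢ this gives dₒ = f·(1 + W/w).
dₒ = 24.1 mm × (1 + 766/36) = 24.1 × 22.2778 ≈ 536.894 mm.

536.9 mm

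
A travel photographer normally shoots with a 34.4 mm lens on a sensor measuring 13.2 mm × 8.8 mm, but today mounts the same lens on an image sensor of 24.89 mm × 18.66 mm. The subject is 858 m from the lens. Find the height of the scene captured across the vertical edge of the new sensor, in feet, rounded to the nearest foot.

The focal length stays 34.4 mm; the relevant sensor dimension is now h = 18.66 mm. Object distance dₒ = 858 m = 858000 mm.
Thin-lens field height W = h·(dₒ − f)/f = 18.66 × (858000 − 34.4)/34.4 ≈ 465396.456 mm = 465396.456/304.8 ft = 1526.89 ft.

1527 ft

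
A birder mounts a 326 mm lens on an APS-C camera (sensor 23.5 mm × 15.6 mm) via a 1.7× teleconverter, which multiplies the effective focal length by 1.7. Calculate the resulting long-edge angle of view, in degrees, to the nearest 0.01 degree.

2.43°

Effective focal length f = 326 × 1.7 = 554.2 mm.
α = 2·arctan(23.5 / (2 × 554.2)) = 2·arctan(0.02120) ≈ 2.4292°.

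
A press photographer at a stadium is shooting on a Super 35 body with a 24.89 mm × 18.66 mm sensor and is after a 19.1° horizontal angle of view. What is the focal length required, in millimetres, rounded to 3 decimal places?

73.972 mm

From α = 2·arctan(w/2f) we get f = w / (2·tan(α/2)).
With w = 24.89 mm and α/2 = 9.55°, tan(α/2) ≈ 0.16824, so f ≈ 24.89 / 0.33648 ≈ 73.9718 mm.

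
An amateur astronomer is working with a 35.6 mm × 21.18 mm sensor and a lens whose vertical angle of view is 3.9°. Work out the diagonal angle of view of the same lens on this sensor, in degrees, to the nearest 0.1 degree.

7.6°

From the vertical AOV: f = 21.18 / (2·tan(1.95°)) = 21.18 / 0.06809 ≈ 311.0400 mm.
Sensor diagonal = √(35.6² + 21.18²) = √1715.9524 ≈ 41.4241 mm.
Diagonal AOV = 2·arctan(41.4241 / (2 × 311.0400)) = 2·arctan(0.06659) ≈ 7.6194°.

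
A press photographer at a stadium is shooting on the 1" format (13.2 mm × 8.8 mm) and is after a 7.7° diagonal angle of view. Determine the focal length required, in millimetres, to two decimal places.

117.87 mm

Sensor diagonal = √(13.2² + 8.8²) = √251.6800 ≈ 15.8644 mm.
From α = 2·arctan(d/2f) we get f = d / (2·tan(α/2)).
With d = 15.8644 mm and α/2 = 3.85°, tan(α/2) ≈ 0.06730, so f ≈ 15.8644 / 0.13459 ≈ 117.8696 mm.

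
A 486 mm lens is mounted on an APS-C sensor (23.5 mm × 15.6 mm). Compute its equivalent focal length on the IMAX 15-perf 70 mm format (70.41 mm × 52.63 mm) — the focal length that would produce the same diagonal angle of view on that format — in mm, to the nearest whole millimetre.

Sensor diagonal = √(23.5² + 15.6²) = √795.6100 ≈ 28.2066 mm.
Sensor diagonal = √(70.41² + 52.63²) = √7727.4850 ≈ 87.9061 mm.
Equal angle of view means equal diagonal/f ratio, so f₂ = f₁ · (diagonal₂/diagonal₁) = 486 × 87.9061/28.2066.
f₂ = 486 × 3.11651 ≈ 1514.625 mm.

1515 mm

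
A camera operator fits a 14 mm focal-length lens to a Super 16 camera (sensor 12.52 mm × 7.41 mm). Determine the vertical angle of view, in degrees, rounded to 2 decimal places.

29.65°

Angle of view α = 2·arctan(h/2f) with h = 7.41 mm and f = 14 mm.
h/2f = 0.26464; arctan(0.26464) ≈ 14.8231°, so α ≈ 29.6462°.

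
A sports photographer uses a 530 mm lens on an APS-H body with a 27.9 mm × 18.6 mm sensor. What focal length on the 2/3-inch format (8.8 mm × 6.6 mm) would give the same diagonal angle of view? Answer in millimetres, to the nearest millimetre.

Sensor diagonal = √(27.9² + 18.6²) = √1124.3700 ≈ 33.5316 mm.
Sensor diagonal = √(8.8² + 6.6²) = √121.0000 ≈ 11.0000 mm.
Equal angle of view means equal diagonal/f ratio, so f₂ = f₁ · (diagonal₂/diagonal₁) = 530 × 11.0000/33.5316.
f₂ = 530 × 0.32805 ≈ 173.866 mm.

174 mm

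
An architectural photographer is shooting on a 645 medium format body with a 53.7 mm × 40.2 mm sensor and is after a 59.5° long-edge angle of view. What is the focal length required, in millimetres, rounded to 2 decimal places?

46.98 mm

From α = 2·arctan(w/2f) we get f = w / (2·tan(α/2)).
With w = 53.7 mm and α/2 = 29.75°, tan(α/2) ≈ 0.57155, so f ≈ 53.7 / 1.14309 ≈ 46.9778 mm.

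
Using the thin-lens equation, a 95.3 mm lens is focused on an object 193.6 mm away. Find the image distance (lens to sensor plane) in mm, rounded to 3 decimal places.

1/dᵢ = 1/f − 1/dₒ = 1/95.3 − 1/193.6 = 0.0053279 mm⁻¹.
dᵢ = 1/0.0053279 ≈ 187.6916 mm.

187.692 mm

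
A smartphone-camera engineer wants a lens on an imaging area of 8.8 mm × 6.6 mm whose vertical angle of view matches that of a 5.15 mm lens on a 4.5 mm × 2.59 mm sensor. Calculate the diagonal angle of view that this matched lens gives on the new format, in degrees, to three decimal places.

Equal vertical AOV ⇒ f₂ = f₁ · 6.6/2.59 = 5.15 × 2.54826 ≈ 13.1236 mm.
Sensor diagonal = √(8.8² + 6.6²) = √121.0000 ≈ 11.0000 mm.
Diagonal AOV on the new format = 2·arctan(11.0000 / (2 × 13.1236)) = 2·arctan(0.41909) ≈ 45.4765°.

45.477°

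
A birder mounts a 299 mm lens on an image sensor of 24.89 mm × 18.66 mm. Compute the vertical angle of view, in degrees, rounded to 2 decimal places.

Angle of view α = 2·arctan(h/2f) with h = 18.66 mm and f = 299 mm.
h/2f = 0.03120; arctan(0.03120) ≈ 1.7873°, so α ≈ 3.5746°.

3.57°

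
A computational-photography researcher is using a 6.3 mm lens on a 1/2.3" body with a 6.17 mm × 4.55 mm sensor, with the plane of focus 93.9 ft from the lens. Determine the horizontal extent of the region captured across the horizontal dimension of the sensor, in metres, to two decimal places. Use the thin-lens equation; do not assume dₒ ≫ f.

28.02 m

dₒ: 93.9 ft × 304.8 mm/ft = 28620.72 mm.
Similar triangles through the lens centre give W/dₒ = w/dᵢ; with 1/f = 1/dₒ + 1/dᵢ this gives W = w·(dₒ − f)/f.
W = 6.17 mm × (28620.7 − 6.3) / 6.3 = 6.17 × 4541.9713 ≈ 28023.963 mm = 28.024 m.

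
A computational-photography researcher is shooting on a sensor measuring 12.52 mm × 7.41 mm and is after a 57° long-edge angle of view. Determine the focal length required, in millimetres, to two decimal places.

11.53 mm

From α = 2·arctan(w/2f) we get f = w / (2·tan(α/2)).
With w = 12.52 mm and α/2 = 28.5°, tan(α/2) ≈ 0.54296, so f ≈ 12.52 / 1.08591 ≈ 11.5295 mm.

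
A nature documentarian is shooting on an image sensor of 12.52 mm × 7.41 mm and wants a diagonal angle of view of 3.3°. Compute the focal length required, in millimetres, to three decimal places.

Sensor diagonal = √(12.52² + 7.41²) = √211.6585 ≈ 14.5485 mm.
From α = 2·arctan(d/2f) we get f = d / (2·tan(α/2)).
With d = 14.5485 mm and α/2 = 1.65°, tan(α/2) ≈ 0.02881, so f ≈ 14.5485 / 0.05761 ≈ 252.5262 mm.

252.526 mm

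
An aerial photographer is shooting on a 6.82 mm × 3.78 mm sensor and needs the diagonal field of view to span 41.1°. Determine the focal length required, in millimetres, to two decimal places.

Sensor diagonal = √(6.82² + 3.78²) = √60.8008 ≈ 7.7975 mm.
From α = 2·arctan(d/2f) we get f = d / (2·tan(α/2)).
With d = 7.7975 mm and α/2 = 20.55°, tan(α/2) ≈ 0.37488, so f ≈ 7.7975 / 0.74976 ≈ 10.4000 mm.

10.40 mm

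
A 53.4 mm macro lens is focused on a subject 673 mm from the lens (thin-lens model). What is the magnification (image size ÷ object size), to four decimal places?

Thin lens: 1/f = 1/dₒ + 1/dᵢ → 1/dᵢ = 1/53.4 − 1/673 = 0.0172407 mm⁻¹, so dᵢ ≈ 58.0023 mm.
Magnification m = dᵢ/dₒ = 58.0023/673 ≈ 0.08618.

0.0862×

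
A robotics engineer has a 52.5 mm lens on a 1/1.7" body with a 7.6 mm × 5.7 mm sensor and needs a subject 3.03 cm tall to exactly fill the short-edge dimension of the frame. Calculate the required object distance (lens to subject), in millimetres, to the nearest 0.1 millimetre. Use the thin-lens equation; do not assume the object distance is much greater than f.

331.6 mm

W: 3.03 cm = 30.3 mm.
Magnification m = h/W = dᵢ/dₒ; combined with 1/f = 1/dₒ + 1/dᵢ this gives dₒ = f·(1 + W/h).
dₒ = 52.5 mm × (1 + 30.3/5.7) = 52.5 × 6.3158 ≈ 331.579 mm.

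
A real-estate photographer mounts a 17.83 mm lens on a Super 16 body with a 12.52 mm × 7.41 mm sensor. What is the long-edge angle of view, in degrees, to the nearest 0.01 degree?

38.69°

Angle of view α = 2·arctan(w/2f) with w = 12.52 mm and f = 17.83 mm.
w/2f = 0.35109; arctan(0.35109) ≈ 19.3459°, so α ≈ 38.6917°.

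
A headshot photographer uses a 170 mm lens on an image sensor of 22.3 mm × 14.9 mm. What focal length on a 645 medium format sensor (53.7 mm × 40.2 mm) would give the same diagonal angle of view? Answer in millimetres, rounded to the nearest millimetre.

Sensor diagonal = √(22.3² + 14.9²) = √719.3000 ≈ 26.8198 mm.
Sensor diagonal = √(53.7² + 40.2²) = √4499.7300 ≈ 67.0800 mm.
Equal angle of view means equal diagonal/f ratio, so f₂ = f₁ · (diagonal₂/diagonal₁) = 170 × 67.0800/26.8198.
f₂ = 170 × 2.50114 ≈ 425.194 mm.

425 mm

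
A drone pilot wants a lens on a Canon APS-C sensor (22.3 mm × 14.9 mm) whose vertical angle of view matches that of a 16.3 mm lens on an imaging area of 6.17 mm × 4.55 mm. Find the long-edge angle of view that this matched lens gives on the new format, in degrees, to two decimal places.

23.60°

Equal vertical AOV ⇒ f₂ = f₁ · 14.9/4.55 = 16.3 × 3.27473 ≈ 53.3780 mm.
Long-edge AOV on the new format = 2·arctan(22.3 / (2 × 53.3780)) = 2·arctan(0.20889) ≈ 23.5974°.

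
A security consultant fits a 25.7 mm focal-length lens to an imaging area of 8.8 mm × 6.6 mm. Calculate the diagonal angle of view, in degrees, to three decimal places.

Sensor diagonal = √(8.8² + 6.6²) = √121.0000 ≈ 11.0000 mm.
Angle of view α = 2·arctan(d/2f) with d = 11.0000 mm and f = 25.7 mm.
d/2f = 0.21401; arctan(0.21401) ≈ 12.0795°, so α ≈ 24.1591°.

24.159°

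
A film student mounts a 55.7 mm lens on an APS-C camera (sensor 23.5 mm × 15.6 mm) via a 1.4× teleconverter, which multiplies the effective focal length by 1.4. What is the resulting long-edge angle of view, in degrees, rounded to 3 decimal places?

17.138°

Effective focal length f = 55.7 × 1.4 = 77.98 mm.
α = 2·arctan(23.5 / (2 × 77.98)) = 2·arctan(0.15068) ≈ 17.1377°.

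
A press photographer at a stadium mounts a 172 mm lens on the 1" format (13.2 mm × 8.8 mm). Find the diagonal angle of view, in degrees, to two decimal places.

Sensor diagonal = √(13.2² + 8.8²) = √251.6800 ≈ 15.8644 mm.
Angle of view α = 2·arctan(d/2f) with d = 15.8644 mm and f = 172 mm.
d/2f = 0.04612; arctan(0.04612) ≈ 2.6405°, so α ≈ 5.2809°.

5.28°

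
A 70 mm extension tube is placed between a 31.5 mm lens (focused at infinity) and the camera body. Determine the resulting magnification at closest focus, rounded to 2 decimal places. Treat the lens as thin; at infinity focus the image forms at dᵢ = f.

The tube moves the image plane from f to f + e, so dᵢ = 31.5 + 70 = 101.5 mm. Focus is achieved when 1/f = 1/dₒ + 1/dᵢ, giving dₒ = 1/(1/f − 1/(f+e)).
Magnification m = dᵢ/dₒ = (f+e)·(1/f − 1/(f+e)) = e/f = 70/31.5 ≈ 2.2222.

2.22×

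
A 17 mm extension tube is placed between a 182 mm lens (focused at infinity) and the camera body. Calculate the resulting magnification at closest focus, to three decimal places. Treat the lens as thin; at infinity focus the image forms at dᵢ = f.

0.093×

The tube moves the image plane from f to f + e, so dᵢ = 182 + 17 = 199 mm. Focus is achieved when 1/f = 1/dₒ + 1/dᵢ, giving dₒ = 1/(1/f − 1/(f+e)).
Magnification m = dᵢ/dₒ = (f+e)·(1/f − 1/(f+e)) = e/f = 17/182 ≈ 0.0934.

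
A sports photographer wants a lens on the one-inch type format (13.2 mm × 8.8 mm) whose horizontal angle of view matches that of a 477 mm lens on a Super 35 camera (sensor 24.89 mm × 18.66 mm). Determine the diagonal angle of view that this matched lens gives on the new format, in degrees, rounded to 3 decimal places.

Equal horizontal AOV ⇒ f₂ = f₁ · 13.2/24.89 = 477 × 0.53033 ≈ 252.9691 mm.
Sensor diagonal = √(13.2² + 8.8²) = √251.6800 ≈ 15.8644 mm.
Diagonal AOV on the new format = 2·arctan(15.8644 / (2 × 252.9691)) = 2·arctan(0.03136) ≈ 3.5920°.

3.592°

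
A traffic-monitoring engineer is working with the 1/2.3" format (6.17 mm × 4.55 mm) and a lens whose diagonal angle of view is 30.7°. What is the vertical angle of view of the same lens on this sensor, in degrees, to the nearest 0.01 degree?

Sensor diagonal = √(6.17² + 4.55²) = √58.7714 ≈ 7.6663 mm.
From the diagonal AOV: f = 7.6663 / (2·tan(15.35°)) = 7.6663 / 0.54901 ≈ 13.9637 mm.
Vertical AOV = 2·arctan(4.55 / (2 × 13.9637)) = 2·arctan(0.16292) ≈ 18.5070°.

18.51°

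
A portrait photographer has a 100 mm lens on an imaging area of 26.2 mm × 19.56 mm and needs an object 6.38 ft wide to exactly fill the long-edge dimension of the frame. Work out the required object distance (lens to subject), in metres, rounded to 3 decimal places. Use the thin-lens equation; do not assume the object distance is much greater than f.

7.522 m

W: 6.38 ft × 304.8 mm/ft = 1944.62 mm.
Magnification m = w/W = dᵢ/dₒ; combined with 1/f = 1/dₒ + 1/dᵢ this gives dₒ = f·(1 + W/w).
dₒ = 100 mm × (1 + 1944.62/26.2) = 100 × 75.2223 ≈ 7522.229 mm = 7.52223 m.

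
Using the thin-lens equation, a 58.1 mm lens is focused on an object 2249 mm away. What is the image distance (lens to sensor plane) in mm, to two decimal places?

1/dᵢ = 1/f − 1/dₒ = 1/58.1 − 1/2249 = 0.0167671 mm⁻¹.
dᵢ = 1/0.0167671 ≈ 59.6407 mm.

59.64 mm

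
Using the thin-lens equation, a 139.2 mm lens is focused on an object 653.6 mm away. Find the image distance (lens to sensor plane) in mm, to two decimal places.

1/dᵢ = 1/f − 1/dₒ = 1/139.2 − 1/653.6 = 0.0056539 mm⁻¹.
dᵢ = 1/0.0056539 ≈ 176.8684 mm.

176.87 mm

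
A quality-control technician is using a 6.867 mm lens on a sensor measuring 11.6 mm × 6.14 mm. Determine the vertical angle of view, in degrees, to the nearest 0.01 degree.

48.18°

Angle of view α = 2·arctan(h/2f) with h = 6.14 mm and f = 6.867 mm.
h/2f = 0.44707; arctan(0.44707) ≈ 24.0878°, so α ≈ 48.1756°.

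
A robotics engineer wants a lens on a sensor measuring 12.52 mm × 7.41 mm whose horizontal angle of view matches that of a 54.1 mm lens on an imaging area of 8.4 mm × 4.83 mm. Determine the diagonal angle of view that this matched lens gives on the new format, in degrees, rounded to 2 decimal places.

Equal horizontal AOV ⇒ f₂ = f₁ · 12.52/8.4 = 54.1 × 1.49048 ≈ 80.6348 mm.
Sensor diagonal = √(12.52² + 7.41²) = √211.6585 ≈ 14.5485 mm.
Diagonal AOV on the new format = 2·arctan(14.5485 / (2 × 80.6348)) = 2·arctan(0.09021) ≈ 10.3097°.

10.31°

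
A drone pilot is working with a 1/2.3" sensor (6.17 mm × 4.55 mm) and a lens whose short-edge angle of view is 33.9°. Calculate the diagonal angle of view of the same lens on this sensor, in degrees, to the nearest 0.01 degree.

From the short-edge AOV: f = 4.55 / (2·tan(16.95°)) = 4.55 / 0.60955 ≈ 7.4645 mm.
Sensor diagonal = √(6.17² + 4.55²) = √58.7714 ≈ 7.6663 mm.
Diagonal AOV = 2·arctan(7.6663 / (2 × 7.4645)) = 2·arctan(0.51352) ≈ 54.3624°.

54.36°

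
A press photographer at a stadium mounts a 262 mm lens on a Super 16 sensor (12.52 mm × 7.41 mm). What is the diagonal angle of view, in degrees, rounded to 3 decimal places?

3.181°

Sensor diagonal = √(12.52² + 7.41²) = √211.6585 ≈ 14.5485 mm.
Angle of view α = 2·arctan(d/2f) with d = 14.5485 mm and f = 262 mm.
d/2f = 0.02776; arctan(0.02776) ≈ 1.5904°, so α ≈ 3.1807°.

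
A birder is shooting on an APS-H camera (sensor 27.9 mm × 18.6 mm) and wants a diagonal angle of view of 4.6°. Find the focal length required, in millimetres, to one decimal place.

Sensor diagonal = √(27.9² + 18.6²) = √1124.3700 ≈ 33.5316 mm.
From α = 2·arctan(d/2f) we get f = d / (2·tan(α/2)).
With d = 33.5316 mm and α/2 = 2.3°, tan(α/2) ≈ 0.04016, so f ≈ 33.5316 / 0.08033 ≈ 417.4323 mm.

417.4 mm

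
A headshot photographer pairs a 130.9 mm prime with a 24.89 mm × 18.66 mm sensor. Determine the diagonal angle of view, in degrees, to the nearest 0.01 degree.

13.55°

Sensor diagonal = √(24.89² + 18.66²) = √967.7077 ≈ 31.1080 mm.
Angle of view α = 2·arctan(d/2f) with d = 31.1080 mm and f = 130.9 mm.
d/2f = 0.11882; arctan(0.11882) ≈ 6.7763°, so α ≈ 13.5526°.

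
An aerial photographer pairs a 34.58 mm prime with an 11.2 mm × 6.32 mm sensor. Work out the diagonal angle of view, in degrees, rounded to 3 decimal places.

Sensor diagonal = √(11.2² + 6.32²) = √165.3824 ≈ 12.8601 mm.
Angle of view α = 2·arctan(d/2f) with d = 12.8601 mm and f = 34.58 mm.
d/2f = 0.18595; arctan(0.18595) ≈ 10.5337°, so α ≈ 21.0674°.

21.067°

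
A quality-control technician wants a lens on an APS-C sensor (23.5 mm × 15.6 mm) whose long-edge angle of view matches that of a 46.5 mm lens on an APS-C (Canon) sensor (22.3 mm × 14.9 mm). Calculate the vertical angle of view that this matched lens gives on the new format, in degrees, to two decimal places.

18.09°

Equal long-edge AOV ⇒ f₂ = f₁ · 23.5/22.3 = 46.5 × 1.05381 ≈ 49.0022 mm.
Vertical AOV on the new format = 2·arctan(15.6 / (2 × 49.0022)) = 2·arctan(0.15918) ≈ 18.0885°.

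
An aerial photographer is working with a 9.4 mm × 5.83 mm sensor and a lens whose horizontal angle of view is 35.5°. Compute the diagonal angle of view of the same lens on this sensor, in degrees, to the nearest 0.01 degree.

41.28°

From the horizontal AOV: f = 9.4 / (2·tan(17.75°)) = 9.4 / 0.64021 ≈ 14.6828 mm.
Sensor diagonal = √(9.4² + 5.83²) = √122.3489 ≈ 11.0611 mm.
Diagonal AOV = 2·arctan(11.0611 / (2 × 14.6828)) = 2·arctan(0.37667) ≈ 41.2798°.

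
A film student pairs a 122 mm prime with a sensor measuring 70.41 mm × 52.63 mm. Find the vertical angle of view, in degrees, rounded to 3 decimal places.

Angle of view α = 2·arctan(h/2f) with h = 52.63 mm and f = 122 mm.
h/2f = 0.21570; arctan(0.21570) ≈ 12.1720°, so α ≈ 24.3441°.

24.344°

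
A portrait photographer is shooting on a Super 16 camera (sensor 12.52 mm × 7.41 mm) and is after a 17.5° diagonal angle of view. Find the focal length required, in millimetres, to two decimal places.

47.26 mm

Sensor diagonal = √(12.52² + 7.41²) = √211.6585 ≈ 14.5485 mm.
From α = 2·arctan(d/2f) we get f = d / (2·tan(α/2)).
With d = 14.5485 mm and α/2 = 8.75°, tan(α/2) ≈ 0.15391, so f ≈ 14.5485 / 0.30783 ≈ 47.2615 mm.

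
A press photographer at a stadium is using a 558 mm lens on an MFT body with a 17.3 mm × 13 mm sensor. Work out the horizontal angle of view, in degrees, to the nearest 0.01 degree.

Angle of view α = 2·arctan(w/2f) with w = 17.3 mm and f = 558 mm.
w/2f = 0.01550; arctan(0.01550) ≈ 0.8881°, so α ≈ 1.7762°.

1.78°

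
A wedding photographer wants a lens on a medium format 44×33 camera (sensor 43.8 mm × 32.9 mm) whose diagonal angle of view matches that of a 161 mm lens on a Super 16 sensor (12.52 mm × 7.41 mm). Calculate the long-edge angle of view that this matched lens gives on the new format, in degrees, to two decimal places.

Sensor diagonal = √(12.52² + 7.41²) = √211.6585 ≈ 14.5485 mm.
Sensor diagonal = √(43.8² + 32.9²) = √3000.8500 ≈ 54.7800 mm.
Equal diagonal AOV ⇒ f₂ = f₁ · 54.7800/14.5485 = 161 × 3.76534 ≈ 606.2199 mm.
Long-edge AOV on the new format = 2·arctan(43.8 / (2 × 606.2199)) = 2·arctan(0.03613) ≈ 4.1379°.

4.14°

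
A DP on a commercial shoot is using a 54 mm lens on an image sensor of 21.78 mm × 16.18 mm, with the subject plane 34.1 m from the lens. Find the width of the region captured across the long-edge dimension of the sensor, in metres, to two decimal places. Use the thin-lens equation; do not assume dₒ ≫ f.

13.73 m

dₒ: 34.1 m = 34100 mm.
Similar triangles through the lens centre give W/dₒ = w/dᵢ; with 1/f = 1/dₒ + 1/dᵢ this gives W = w·(dₒ − f)/f.
W = 21.78 mm × (34100 − 54) / 54 = 21.78 × 630.4815 ≈ 13731.887 mm = 13.7319 m.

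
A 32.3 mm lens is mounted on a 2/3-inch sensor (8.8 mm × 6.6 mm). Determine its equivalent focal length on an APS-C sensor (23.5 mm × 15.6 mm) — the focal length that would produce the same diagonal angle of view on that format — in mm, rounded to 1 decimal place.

Sensor diagonal = √(8.8² + 6.6²) = √121.0000 ≈ 11.0000 mm.
Sensor diagonal = √(23.5² + 15.6²) = √795.6100 ≈ 28.2066 mm.
Equal angle of view means equal diagonal/f ratio, so f₂ = f₁ · (diagonal₂/diagonal₁) = 32.3 × 28.2066/11.0000.
f₂ = 32.3 × 2.56423 ≈ 82.825 mm.

82.8 mm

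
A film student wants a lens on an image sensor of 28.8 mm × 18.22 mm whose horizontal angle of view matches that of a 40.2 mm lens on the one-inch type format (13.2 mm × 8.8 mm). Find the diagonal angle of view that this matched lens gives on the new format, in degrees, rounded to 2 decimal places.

21.99°

Equal horizontal AOV ⇒ f₂ = f₁ · 28.8/13.2 = 40.2 × 2.18182 ≈ 87.7091 mm.
Sensor diagonal = √(28.8² + 18.22²) = √1161.4084 ≈ 34.0794 mm.
Diagonal AOV on the new format = 2·arctan(34.0794 / (2 × 87.7091)) = 2·arctan(0.19428) ≈ 21.9884°.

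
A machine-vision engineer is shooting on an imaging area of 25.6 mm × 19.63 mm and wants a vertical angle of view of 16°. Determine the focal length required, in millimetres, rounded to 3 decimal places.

From α = 2·arctan(h/2f) we get f = h / (2·tan(α/2)).
With h = 19.63 mm and α/2 = 8°, tan(α/2) ≈ 0.14054, so f ≈ 19.63 / 0.28108 ≈ 69.8374 mm.

69.837 mm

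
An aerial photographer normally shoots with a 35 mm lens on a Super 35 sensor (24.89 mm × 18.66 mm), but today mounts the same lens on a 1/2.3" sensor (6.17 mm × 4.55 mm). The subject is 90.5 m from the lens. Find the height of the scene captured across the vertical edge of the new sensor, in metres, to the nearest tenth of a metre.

11.8 m

The focal length stays 35 mm; the relevant sensor dimension is now h = 4.55 mm. Object distance dₒ = 90.5 m = 90500 mm.
Thin-lens field height W = h·(dₒ − f)/f = 4.55 × (90500 − 35)/35 ≈ 11760.450 mm = 11.7605 m.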